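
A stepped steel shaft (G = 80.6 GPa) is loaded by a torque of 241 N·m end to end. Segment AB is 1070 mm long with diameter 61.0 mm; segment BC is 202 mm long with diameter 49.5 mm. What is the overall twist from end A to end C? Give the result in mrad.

J_AB = π(0.0610)⁴/32 = 1.36×10^-6 m⁴; J_BC = π(0.0495)⁴/32 = 5.89×10^-7 m⁴.
θ = (T/G)·Σ L_i/J_i = (241.0/80.6×10⁹)·(1.07/1.36×10^-6 + 0.202/5.89×10^-7) = 3.378×10^-3 rad.

3.38 mrad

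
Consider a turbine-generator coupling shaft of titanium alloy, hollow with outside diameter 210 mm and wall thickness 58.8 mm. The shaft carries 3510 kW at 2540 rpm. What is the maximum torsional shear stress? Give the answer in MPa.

ω = 2π·2540/60 = 266.0 rad/s, so T = P/ω = 3510×10³ / 266.0 = 13200 N·m.
J = π(d_o⁴ − d_i⁴)/32 = π(0.210⁴ − 0.0924⁴)/32 = 1.838×10^-4 m⁴.
τ_max = T·r/J = 13200 × 0.105 / 1.838×10^-4 = 7.540×10^6 Pa.

7.54 MPa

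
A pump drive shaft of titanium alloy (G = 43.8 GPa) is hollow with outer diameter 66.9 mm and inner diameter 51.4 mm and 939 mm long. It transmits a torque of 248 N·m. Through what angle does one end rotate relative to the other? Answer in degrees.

0.238°

J = π(d_o⁴ − d_i⁴)/32 = π(0.0669⁴ − 0.0514⁴)/32 = 1.281×10^-6 m⁴.
θ = T·L/(G·J) = 248.0 × 0.939 / (43.8×10⁹ × 1.281×10^-6) = 4.149×10^-3 rad.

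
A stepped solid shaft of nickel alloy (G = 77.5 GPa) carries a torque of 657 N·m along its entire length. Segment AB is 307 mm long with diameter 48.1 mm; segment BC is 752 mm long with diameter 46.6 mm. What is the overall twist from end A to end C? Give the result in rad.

J_AB = π(0.0481)⁴/32 = 5.26×10^-7 m⁴; J_BC = π(0.0466)⁴/32 = 4.63×10^-7 m⁴.
θ = (T/G)·Σ L_i/J_i = (657.0/77.5×10⁹)·(0.307/5.26×10^-7 + 0.752/4.63×10^-7) = 0.01872 rad.

0.0187 rad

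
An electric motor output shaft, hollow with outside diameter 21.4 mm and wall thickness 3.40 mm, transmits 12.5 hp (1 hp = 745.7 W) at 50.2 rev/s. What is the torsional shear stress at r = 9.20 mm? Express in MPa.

ω = 2π·50.2 = 315.4 rad/s, so T = P/ω = 12.5×745.7 / 315.4 = 29.55 N·m.
J = π(d_o⁴ − d_i⁴)/32 = π(0.0214⁴ − 0.0146⁴)/32 = 1.613×10^-8 m⁴.
Shear stress varies linearly with radius: τ = T·r/J = 29.55 × 0.00920 / 1.613×10^-8 = 1.686×10^7 Pa.

16.9 MPa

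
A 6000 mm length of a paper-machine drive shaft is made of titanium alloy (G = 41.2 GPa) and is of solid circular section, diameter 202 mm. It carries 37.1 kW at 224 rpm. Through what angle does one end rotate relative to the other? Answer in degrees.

ω = 2π·224/60 = 23.46 rad/s, so T = P/ω = 37.1×10³ / 23.46 = 1582 N·m.
J = πd⁴/32 = π(0.202)⁴/32 = 1.635×10^-4 m⁴.
θ = T·L/(G·J) = 1582 × 6.00 / (41.2×10⁹ × 1.635×10^-4) = 1.409×10^-3 rad.

0.0807°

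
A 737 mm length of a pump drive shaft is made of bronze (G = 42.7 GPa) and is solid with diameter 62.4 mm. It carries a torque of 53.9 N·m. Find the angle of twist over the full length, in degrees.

J = πd⁴/32 = π(0.0624)⁴/32 = 1.488×10^-6 m⁴.
θ = T·L/(G·J) = 53.90 × 0.737 / (42.7×10⁹ × 1.488×10^-6) = 6.250×10^-4 rad.

0.0358°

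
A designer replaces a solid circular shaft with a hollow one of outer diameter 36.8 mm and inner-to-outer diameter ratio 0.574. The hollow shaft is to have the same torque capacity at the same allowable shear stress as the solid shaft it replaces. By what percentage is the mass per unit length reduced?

Equal τ_max and T ⇒ the solid shaft needs d_s³ = d_o³(1−k⁴), so d_s = 36.8·(1−0.574⁴)^(1/3) = 35.42 mm.
Area ratio A_h/A_s = d_o²(1−k²)/d_s² = (1−k²)/(1−k⁴)^(2/3) = 0.7239.
Mass saving = 1 − 0.7239 = 27.6 %.

27.6 %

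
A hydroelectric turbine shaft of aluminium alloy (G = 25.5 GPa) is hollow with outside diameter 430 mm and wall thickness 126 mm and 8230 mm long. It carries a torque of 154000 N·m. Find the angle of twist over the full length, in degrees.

J = π(d_o⁴ − d_i⁴)/32 = π(0.430⁴ − 0.178⁴)/32 = 3.258×10^-3 m⁴.
θ = T·L/(G·J) = 154000 × 8.23 / (25.5×10⁹ × 3.258×10^-3) = 0.01526 rad.

0.874°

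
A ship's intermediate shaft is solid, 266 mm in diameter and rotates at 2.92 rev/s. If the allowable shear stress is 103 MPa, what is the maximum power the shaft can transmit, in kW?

6980 kW

J = πd⁴/32 = π(0.266)⁴/32 = 4.915×10^-4 m⁴.
T_max = τ_allow·J/r = 1.03×10^8 × 4.915×10^-4 / 0.133 = 380600 N·m.
ω = 2π·2.92 = 18.35 rad/s, so P_max = T_max·ω = 6.984×10^6 W.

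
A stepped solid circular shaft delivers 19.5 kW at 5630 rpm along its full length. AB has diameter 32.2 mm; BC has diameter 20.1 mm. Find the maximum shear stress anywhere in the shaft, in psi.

ω = 2π·5630/60 = 589.6 rad/s, so T = P/ω = 19.5×10³ / 589.6 = 33.07 N·m.
Under the same torque, τ_max = 16T/(πd³) is largest where d is smallest — segment BC (d = 20.1 mm).
τ_max = 16·33.07/(π·(0.0201)³) = 2.074×10^7 Pa.

3010 psi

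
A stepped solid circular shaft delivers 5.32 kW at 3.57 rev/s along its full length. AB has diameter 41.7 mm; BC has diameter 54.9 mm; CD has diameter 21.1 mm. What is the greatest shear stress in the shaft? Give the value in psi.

18600 psi

ω = 2π·3.57 = 22.43 rad/s, so T = P/ω = 5.32×10³ / 22.43 = 237.2 N·m.
Under the same torque, τ_max = 16T/(πd³) is largest where d is smallest — segment CD (d = 21.1 mm).
τ_max = 16·237.2/(π·(0.0211)³) = 1.286×10^8 Pa.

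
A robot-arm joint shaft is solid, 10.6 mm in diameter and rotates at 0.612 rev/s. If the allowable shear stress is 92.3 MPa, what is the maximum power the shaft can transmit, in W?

J = πd⁴/32 = π(0.0106)⁴/32 = 1.239×10^-9 m⁴.
T_max = τ_allow·J/r = 9.23×10^7 × 1.239×10^-9 / 0.00530 = 21.58 N·m.
ω = 2π·0.612 = 3.845 rad/s, so P_max = T_max·ω = 83.00 W.

83.0 W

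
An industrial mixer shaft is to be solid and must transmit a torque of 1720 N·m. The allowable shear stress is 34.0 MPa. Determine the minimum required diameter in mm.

63.6 mm

For a solid shaft τ_max = 16T/(πd³), so d = (16T/(π τ_allow))^(1/3) = (16·1720/(π·3.40×10^7))^(1/3) = 0.06363 m.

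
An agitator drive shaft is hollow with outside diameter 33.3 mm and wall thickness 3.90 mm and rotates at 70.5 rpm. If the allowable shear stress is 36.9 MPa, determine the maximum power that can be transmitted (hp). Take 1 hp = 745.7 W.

1.74 hp

J = π(d_o⁴ − d_i⁴)/32 = π(0.0333⁴ − 0.0255⁴)/32 = 7.921×10^-8 m⁴.
T_max = τ_allow·J/r = 3.69×10^7 × 7.921×10^-8 / 0.0166 = 175.5 N·m.
ω = 2π·70.5/60 = 7.383 rad/s, so P_max = T_max·ω = 1296 W.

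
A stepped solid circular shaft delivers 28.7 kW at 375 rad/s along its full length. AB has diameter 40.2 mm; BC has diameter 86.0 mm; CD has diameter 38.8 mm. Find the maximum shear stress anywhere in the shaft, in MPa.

6.67 MPa

ω = 375 rad/s, so T = P/ω = 28.7×10³ / 375.0 = 76.53 N·m.
Under the same torque, τ_max = 16T/(πd³) is largest where d is smallest — segment CD (d = 38.8 mm).
τ_max = 16·76.53/(π·(0.0388)³) = 6.673×10^6 Pa.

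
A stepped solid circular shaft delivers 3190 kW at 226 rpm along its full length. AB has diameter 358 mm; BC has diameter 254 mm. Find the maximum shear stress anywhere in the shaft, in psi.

ω = 2π·226/60 = 23.67 rad/s, so T = P/ω = 3190×10³ / 23.67 = 134800 N·m.
Under the same torque, τ_max = 16T/(πd³) is largest where d is smallest — segment BC (d = 254 mm).
τ_max = 16·134800/(π·(0.254)³) = 4.189×10^7 Pa.

6080 psi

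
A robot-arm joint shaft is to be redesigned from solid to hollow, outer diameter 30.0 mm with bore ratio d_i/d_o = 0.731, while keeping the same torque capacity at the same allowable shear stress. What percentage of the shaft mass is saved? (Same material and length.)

41.7 %

Equal τ_max and T ⇒ the solid shaft needs d_s³ = d_o³(1−k⁴), so d_s = 30.0·(1−0.731⁴)^(1/3) = 26.82 mm.
Area ratio A_h/A_s = d_o²(1−k²)/d_s² = (1−k²)/(1−k⁴)^(2/3) = 0.5826.
Mass saving = 1 − 0.5826 = 41.7 %.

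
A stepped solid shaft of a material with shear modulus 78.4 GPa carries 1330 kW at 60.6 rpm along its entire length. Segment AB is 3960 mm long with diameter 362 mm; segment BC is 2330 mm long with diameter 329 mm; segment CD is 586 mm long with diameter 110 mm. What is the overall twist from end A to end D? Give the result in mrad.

ω = 2π·60.6/60 = 6.346 rad/s, so T = P/ω = 1330×10³ / 6.346 = 209600 N·m.
J_AB = π(0.362)⁴/32 = 1.69×10^-3 m⁴; J_BC = π(0.329)⁴/32 = 1.15×10^-3 m⁴; J_CD = π(0.110)⁴/32 = 1.44×10^-5 m⁴.
θ = (T/G)·Σ L_i/J_i = (209600/78.4×10⁹)·(3.96/1.69×10^-3 + 2.33/1.15×10^-3 + 0.586/1.44×10^-5) = 0.1207 rad.

121 mrad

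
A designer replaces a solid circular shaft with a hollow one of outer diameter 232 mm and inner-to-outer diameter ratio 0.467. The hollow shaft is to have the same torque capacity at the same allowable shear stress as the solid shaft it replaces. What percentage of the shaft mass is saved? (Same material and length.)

Equal τ_max and T ⇒ the solid shaft needs d_s³ = d_o³(1−k⁴), so d_s = 232·(1−0.467⁴)^(1/3) = 228.3 mm.
Area ratio A_h/A_s = d_o²(1−k²)/d_s² = (1−k²)/(1−k⁴)^(2/3) = 0.8077.
Mass saving = 1 − 0.8077 = 19.2 %.

19.2 %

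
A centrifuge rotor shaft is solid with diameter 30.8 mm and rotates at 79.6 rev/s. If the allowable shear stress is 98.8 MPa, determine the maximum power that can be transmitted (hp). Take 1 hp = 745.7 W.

J = πd⁴/32 = π(0.0308)⁴/32 = 8.835×10^-8 m⁴.
T_max = τ_allow·J/r = 9.88×10^7 × 8.835×10^-8 / 0.0154 = 566.8 N·m.
ω = 2π·79.6 = 500.1 rad/s, so P_max = T_max·ω = 2.835×10^5 W.

380 hp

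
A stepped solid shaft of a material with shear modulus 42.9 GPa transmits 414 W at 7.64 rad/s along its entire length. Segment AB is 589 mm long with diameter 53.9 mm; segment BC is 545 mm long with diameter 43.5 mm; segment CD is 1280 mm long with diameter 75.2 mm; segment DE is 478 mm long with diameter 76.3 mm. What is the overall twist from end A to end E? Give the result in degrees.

0.204°

ω = 7.64 rad/s, so T = P/ω = 414 / 7.640 = 54.19 N·m.
J_AB = π(0.0539)⁴/32 = 8.29×10^-7 m⁴; J_BC = π(0.0435)⁴/32 = 3.52×10^-7 m⁴; J_CD = π(0.0752)⁴/32 = 3.14×10^-6 m⁴; J_DE = π(0.0763)⁴/32 = 3.33×10^-6 m⁴.
θ = (T/G)·Σ L_i/J_i = (54.19/42.9×10⁹)·(0.589/8.29×10^-7 + 0.545/3.52×10^-7 + 1.28/3.14×10^-6 + 0.478/3.33×10^-6) = 3.553×10^-3 rad.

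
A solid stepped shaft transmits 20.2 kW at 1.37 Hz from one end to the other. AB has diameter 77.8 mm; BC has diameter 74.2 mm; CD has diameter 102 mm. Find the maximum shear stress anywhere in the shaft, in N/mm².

ω = 2π·1.37 = 8.608 rad/s, so T = P/ω = 20.2×10³ / 8.608 = 2347 N·m.
Under the same torque, τ_max = 16T/(πd³) is largest where d is smallest — segment BC (d = 74.2 mm).
τ_max = 16·2347/(π·(0.0742)³) = 2.926×10^7 Pa.

29.3 N/mm²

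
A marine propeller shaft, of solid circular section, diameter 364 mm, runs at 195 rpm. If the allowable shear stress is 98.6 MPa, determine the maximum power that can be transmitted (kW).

J = πd⁴/32 = π(0.364)⁴/32 = 1.723×10^-3 m⁴.
T_max = τ_allow·J/r = 9.86×10^7 × 1.723×10^-3 / 0.182 = 933700 N·m.
ω = 2π·195/60 = 20.42 rad/s, so P_max = T_max·ω = 1.907×10^7 W.

19100 kW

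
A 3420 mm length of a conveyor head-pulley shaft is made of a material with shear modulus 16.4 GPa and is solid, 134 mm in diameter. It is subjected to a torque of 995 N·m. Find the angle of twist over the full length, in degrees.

J = πd⁴/32 = π(0.134)⁴/32 = 3.165×10^-5 m⁴.
θ = T·L/(G·J) = 995.0 × 3.42 / (16.4×10⁹ × 3.165×10^-5) = 6.555×10^-3 rad.

0.376°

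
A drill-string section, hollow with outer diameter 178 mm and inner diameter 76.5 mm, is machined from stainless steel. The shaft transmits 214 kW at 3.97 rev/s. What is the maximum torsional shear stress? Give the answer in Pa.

8.02e6 Pa

ω = 2π·3.97 = 24.94 rad/s, so T = P/ω = 214×10³ / 24.94 = 8579 N·m.
J = π(d_o⁴ − d_i⁴)/32 = π(0.178⁴ − 0.0765⁴)/32 = 9.519×10^-5 m⁴.
τ_max = T·r/J = 8579 × 0.0890 / 9.519×10^-5 = 8.021×10^6 Pa.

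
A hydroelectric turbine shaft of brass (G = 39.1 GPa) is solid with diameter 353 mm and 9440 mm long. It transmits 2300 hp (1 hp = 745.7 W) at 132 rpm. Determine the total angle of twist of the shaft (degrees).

ω = 2π·132/60 = 13.82 rad/s, so T = P/ω = 2300×745.7 / 13.82 = 124100 N·m.
J = πd⁴/32 = π(0.353)⁴/32 = 1.524×10^-3 m⁴.
θ = T·L/(G·J) = 124100 × 9.44 / (39.1×10⁹ × 1.524×10^-3) = 0.01965 rad.

1.13°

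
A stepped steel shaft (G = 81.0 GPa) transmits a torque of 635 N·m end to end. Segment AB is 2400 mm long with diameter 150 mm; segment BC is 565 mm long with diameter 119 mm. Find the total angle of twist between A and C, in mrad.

J_AB = π(0.150)⁴/32 = 4.97×10^-5 m⁴; J_BC = π(0.119)⁴/32 = 1.97×10^-5 m⁴.
θ = (T/G)·Σ L_i/J_i = (635.0/81.0×10⁹)·(2.40/4.97×10^-5 + 0.565/1.97×10^-5) = 6.035×10^-4 rad.

0.604 mrad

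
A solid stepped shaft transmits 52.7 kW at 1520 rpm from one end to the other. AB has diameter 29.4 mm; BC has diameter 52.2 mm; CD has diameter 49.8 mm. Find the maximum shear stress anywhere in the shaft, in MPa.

66.4 MPa

ω = 2π·1520/60 = 159.2 rad/s, so T = P/ω = 52.7×10³ / 159.2 = 331.1 N·m.
Under the same torque, τ_max = 16T/(πd³) is largest where d is smallest — segment AB (d = 29.4 mm).
τ_max = 16·331.1/(π·(0.0294)³) = 6.635×10^7 Pa.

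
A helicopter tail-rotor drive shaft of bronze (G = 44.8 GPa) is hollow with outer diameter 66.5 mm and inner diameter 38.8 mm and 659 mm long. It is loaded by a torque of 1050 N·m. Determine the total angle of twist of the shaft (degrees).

0.521°

J = π(d_o⁴ − d_i⁴)/32 = π(0.0665⁴ − 0.0388⁴)/32 = 1.697×10^-6 m⁴.
θ = T·L/(G·J) = 1050 × 0.659 / (44.8×10⁹ × 1.697×10^-6) = 9.099×10^-3 rad.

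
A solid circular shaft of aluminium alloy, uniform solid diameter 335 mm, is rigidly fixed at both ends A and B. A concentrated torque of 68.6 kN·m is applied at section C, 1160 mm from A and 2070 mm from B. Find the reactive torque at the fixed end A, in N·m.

44000 N·m

With uniform GJ and both ends fixed, compatibility θ_AC = θ_CB gives T_A·a = T_B·b, together with T_A + T_B = T₀.
T_A = T₀·b/(a+b) = 68600·2070/3230 = 43960 N·m; T_B = 24640 N·m.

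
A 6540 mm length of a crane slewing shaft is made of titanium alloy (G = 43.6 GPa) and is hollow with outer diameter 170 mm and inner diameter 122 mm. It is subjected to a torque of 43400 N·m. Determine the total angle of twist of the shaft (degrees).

J = π(d_o⁴ − d_i⁴)/32 = π(0.170⁴ − 0.122⁴)/32 = 6.025×10^-5 m⁴.
θ = T·L/(G·J) = 43400 × 6.54 / (43.6×10⁹ × 6.025×10^-5) = 0.1081 rad.

6.19°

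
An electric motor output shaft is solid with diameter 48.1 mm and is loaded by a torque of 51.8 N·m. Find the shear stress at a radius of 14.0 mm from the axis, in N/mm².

1.38 N/mm²

J = πd⁴/32 = π(0.0481)⁴/32 = 5.255×10^-7 m⁴.
Shear stress varies linearly with radius: τ = T·r/J = 51.80 × 0.0140 / 5.255×10^-7 = 1.380×10^6 Pa.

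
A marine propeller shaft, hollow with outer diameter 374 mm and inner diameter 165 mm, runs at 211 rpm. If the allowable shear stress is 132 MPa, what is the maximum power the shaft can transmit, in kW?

J = π(d_o⁴ − d_i⁴)/32 = π(0.374⁴ − 0.165⁴)/32 = 1.848×10^-3 m⁴.
T_max = τ_allow·J/r = 1.32×10^8 × 1.848×10^-3 / 0.187 = 1.305e6 N·m.
ω = 2π·211/60 = 22.10 rad/s, so P_max = T_max·ω = 2.882×10^7 W.

28800 kW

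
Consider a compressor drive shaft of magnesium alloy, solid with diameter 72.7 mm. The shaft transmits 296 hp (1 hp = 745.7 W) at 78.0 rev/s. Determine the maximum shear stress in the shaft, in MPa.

ω = 2π·78.0 = 490.1 rad/s, so T = P/ω = 296×745.7 / 490.1 = 450.4 N·m.
J = πd⁴/32 = π(0.0727)⁴/32 = 2.742×10^-6 m⁴.
τ_max = T·r/J = 450.4 × 0.0364 / 2.742×10^-6 = 5.970×10^6 Pa.

5.97 MPa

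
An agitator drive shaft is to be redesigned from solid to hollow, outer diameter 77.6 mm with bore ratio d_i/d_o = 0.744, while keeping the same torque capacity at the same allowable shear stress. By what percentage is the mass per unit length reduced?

Equal τ_max and T ⇒ the solid shaft needs d_s³ = d_o³(1−k⁴), so d_s = 77.6·(1−0.744⁴)^(1/3) = 68.69 mm.
Area ratio A_h/A_s = d_o²(1−k²)/d_s² = (1−k²)/(1−k⁴)^(2/3) = 0.5698.
Mass saving = 1 − 0.5698 = 43.0 %.

43.0 %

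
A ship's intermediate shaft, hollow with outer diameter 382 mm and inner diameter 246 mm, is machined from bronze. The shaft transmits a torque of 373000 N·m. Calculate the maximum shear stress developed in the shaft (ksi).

5.97 ksi

J = π(d_o⁴ − d_i⁴)/32 = π(0.382⁴ − 0.246⁴)/32 = 1.731×10^-3 m⁴.
τ_max = T·r/J = 373000 × 0.191 / 1.731×10^-3 = 4.116×10^7 Pa.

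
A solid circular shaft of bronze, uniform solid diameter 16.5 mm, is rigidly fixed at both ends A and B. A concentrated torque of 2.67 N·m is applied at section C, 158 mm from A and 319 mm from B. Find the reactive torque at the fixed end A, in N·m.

1.79 N·m

With uniform GJ and both ends fixed, compatibility θ_AC = θ_CB gives T_A·a = T_B·b, together with T_A + T_B = T₀.
T_A = T₀·b/(a+b) = 2.670·319/477.0 = 1.786 N·m; T_B = 0.8844 N·m.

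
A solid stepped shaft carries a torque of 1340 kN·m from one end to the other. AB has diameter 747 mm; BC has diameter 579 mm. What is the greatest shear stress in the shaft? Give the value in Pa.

3.52e7 Pa

Under the same torque, τ_max = 16T/(πd³) is largest where d is smallest — segment BC (d = 579 mm).
τ_max = 16·1.340e6/(π·(0.579)³) = 3.516×10^7 Pa.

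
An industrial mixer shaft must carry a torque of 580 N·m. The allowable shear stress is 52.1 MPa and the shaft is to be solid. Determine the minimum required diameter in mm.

For a solid shaft τ_max = 16T/(πd³), so d = (16T/(π τ_allow))^(1/3) = (16·580.0/(π·5.21×10^7))^(1/3) = 0.03842 m.

38.4 mm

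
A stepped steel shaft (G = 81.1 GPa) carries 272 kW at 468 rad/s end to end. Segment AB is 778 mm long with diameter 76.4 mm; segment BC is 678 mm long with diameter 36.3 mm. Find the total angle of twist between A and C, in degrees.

1.73°

ω = 468 rad/s, so T = P/ω = 272×10³ / 468.0 = 581.2 N·m.
J_AB = π(0.0764)⁴/32 = 3.34×10^-6 m⁴; J_BC = π(0.0363)⁴/32 = 1.70×10^-7 m⁴.
θ = (T/G)·Σ L_i/J_i = (581.2/81.1×10⁹)·(0.778/3.34×10^-6 + 0.678/1.70×10^-7) = 0.03017 rad.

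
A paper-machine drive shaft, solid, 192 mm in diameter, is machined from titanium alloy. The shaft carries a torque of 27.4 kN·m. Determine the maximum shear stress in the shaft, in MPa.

19.7 MPa

J = πd⁴/32 = π(0.192)⁴/32 = 1.334×10^-4 m⁴.
τ_max = T·r/J = 27400 × 0.0960 / 1.334×10^-4 = 1.972×10^7 Pa.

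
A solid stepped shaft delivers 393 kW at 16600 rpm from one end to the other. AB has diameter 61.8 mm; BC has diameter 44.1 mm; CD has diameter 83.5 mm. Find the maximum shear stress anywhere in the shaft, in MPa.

13.4 MPa

ω = 2π·16600/60 = 1738 rad/s, so T = P/ω = 393×10³ / 1738 = 226.1 N·m.
Under the same torque, τ_max = 16T/(πd³) is largest where d is smallest — segment BC (d = 44.1 mm).
τ_max = 16·226.1/(π·(0.0441)³) = 1.342×10^7 Pa.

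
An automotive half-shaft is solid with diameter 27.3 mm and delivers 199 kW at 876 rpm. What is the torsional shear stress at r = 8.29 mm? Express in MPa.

330 MPa

ω = 2π·876/60 = 91.73 rad/s, so T = P/ω = 199×10³ / 91.73 = 2169 N·m.
J = πd⁴/32 = π(0.0273)⁴/32 = 5.453×10^-8 m⁴.
Shear stress varies linearly with radius: τ = T·r/J = 2169 × 0.00829 / 5.453×10^-8 = 3.298×10^8 Pa.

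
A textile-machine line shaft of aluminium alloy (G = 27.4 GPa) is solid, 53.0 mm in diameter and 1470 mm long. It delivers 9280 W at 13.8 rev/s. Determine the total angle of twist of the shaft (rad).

ω = 2π·13.8 = 86.71 rad/s, so T = P/ω = 9280 / 86.71 = 107.0 N·m.
J = πd⁴/32 = π(0.0530)⁴/32 = 7.746×10^-7 m⁴.
θ = T·L/(G·J) = 107.0 × 1.47 / (27.4×10⁹ × 7.746×10^-7) = 7.412×10^-3 rad.

0.00741 rad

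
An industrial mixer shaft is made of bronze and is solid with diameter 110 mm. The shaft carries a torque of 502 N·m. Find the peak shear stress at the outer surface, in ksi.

0.279 ksi

J = πd⁴/32 = π(0.110)⁴/32 = 1.437×10^-5 m⁴.
τ_max = T·r/J = 502.0 × 0.0550 / 1.437×10^-5 = 1.921×10^6 Pa.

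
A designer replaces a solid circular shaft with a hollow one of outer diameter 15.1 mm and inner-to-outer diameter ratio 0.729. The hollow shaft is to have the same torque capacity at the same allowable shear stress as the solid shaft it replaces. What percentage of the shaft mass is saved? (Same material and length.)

41.5 %

Equal τ_max and T ⇒ the solid shaft needs d_s³ = d_o³(1−k⁴), so d_s = 15.1·(1−0.729⁴)^(1/3) = 13.52 mm.
Area ratio A_h/A_s = d_o²(1−k²)/d_s² = (1−k²)/(1−k⁴)^(2/3) = 0.5846.
Mass saving = 1 − 0.5846 = 41.5 %.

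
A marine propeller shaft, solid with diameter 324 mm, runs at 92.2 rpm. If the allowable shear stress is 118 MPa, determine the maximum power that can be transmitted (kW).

7610 kW

J = πd⁴/32 = π(0.324)⁴/32 = 1.082×10^-3 m⁴.
T_max = τ_allow·J/r = 1.18×10^8 × 1.082×10^-3 / 0.162 = 788000 N·m.
ω = 2π·92.2/60 = 9.655 rad/s, so P_max = T_max·ω = 7.609×10^6 W.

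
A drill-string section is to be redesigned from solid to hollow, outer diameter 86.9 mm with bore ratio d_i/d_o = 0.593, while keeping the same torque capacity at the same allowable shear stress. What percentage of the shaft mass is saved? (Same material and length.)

Equal τ_max and T ⇒ the solid shaft needs d_s³ = d_o³(1−k⁴), so d_s = 86.9·(1−0.593⁴)^(1/3) = 83.16 mm.
Area ratio A_h/A_s = d_o²(1−k²)/d_s² = (1−k²)/(1−k⁴)^(2/3) = 0.7080.
Mass saving = 1 − 0.7080 = 29.2 %.

29.2 %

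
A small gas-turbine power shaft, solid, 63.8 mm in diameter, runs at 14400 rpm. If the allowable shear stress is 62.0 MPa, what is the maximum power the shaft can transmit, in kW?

J = πd⁴/32 = π(0.0638)⁴/32 = 1.627×10^-6 m⁴.
T_max = τ_allow·J/r = 6.20×10^7 × 1.627×10^-6 / 0.0319 = 3161 N·m.
ω = 2π·14400/60 = 1508 rad/s, so P_max = T_max·ω = 4.767×10^6 W.

4770 kW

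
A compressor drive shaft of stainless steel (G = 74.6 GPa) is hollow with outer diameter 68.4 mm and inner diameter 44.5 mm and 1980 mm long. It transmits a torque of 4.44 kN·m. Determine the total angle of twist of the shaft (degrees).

J = π(d_o⁴ − d_i⁴)/32 = π(0.0684⁴ − 0.0445⁴)/32 = 1.764×10^-6 m⁴.
θ = T·L/(G·J) = 4440 × 1.98 / (74.6×10⁹ × 1.764×10^-6) = 0.06681 rad.

3.83°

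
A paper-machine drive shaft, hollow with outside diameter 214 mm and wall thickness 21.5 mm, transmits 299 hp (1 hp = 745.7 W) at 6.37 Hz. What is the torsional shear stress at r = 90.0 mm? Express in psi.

596 psi

ω = 2π·6.37 = 40.02 rad/s, so T = P/ω = 299×745.7 / 40.02 = 5571 N·m.
J = π(d_o⁴ − d_i⁴)/32 = π(0.214⁴ − 0.171⁴)/32 = 1.220×10^-4 m⁴.
Shear stress varies linearly with radius: τ = T·r/J = 5571 × 0.0900 / 1.220×10^-4 = 4.111×10^6 Pa.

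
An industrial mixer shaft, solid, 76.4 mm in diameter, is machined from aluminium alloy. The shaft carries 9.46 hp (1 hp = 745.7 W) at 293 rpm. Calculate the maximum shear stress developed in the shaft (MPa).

2.63 MPa

ω = 2π·293/60 = 30.68 rad/s, so T = P/ω = 9.46×745.7 / 30.68 = 229.9 N·m.
J = πd⁴/32 = π(0.0764)⁴/32 = 3.345×10^-6 m⁴.
τ_max = T·r/J = 229.9 × 0.0382 / 3.345×10^-6 = 2.626×10^6 Pa.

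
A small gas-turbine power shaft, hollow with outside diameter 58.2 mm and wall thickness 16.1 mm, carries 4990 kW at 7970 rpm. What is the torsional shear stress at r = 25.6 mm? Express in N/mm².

142 N/mm²

ω = 2π·7970/60 = 834.6 rad/s, so T = P/ω = 4990×10³ / 834.6 = 5979 N·m.
J = π(d_o⁴ − d_i⁴)/32 = π(0.0582⁴ − 0.0260⁴)/32 = 1.082×10^-6 m⁴.
Shear stress varies linearly with radius: τ = T·r/J = 5979 × 0.0256 / 1.082×10^-6 = 1.415×10^8 Pa.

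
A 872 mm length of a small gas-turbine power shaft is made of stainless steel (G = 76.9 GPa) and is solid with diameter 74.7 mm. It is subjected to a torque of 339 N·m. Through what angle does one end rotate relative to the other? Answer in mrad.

1.26 mrad

J = πd⁴/32 = π(0.0747)⁴/32 = 3.057×10^-6 m⁴.
θ = T·L/(G·J) = 339.0 × 0.872 / (76.9×10⁹ × 3.057×10^-6) = 1.257×10^-3 rad.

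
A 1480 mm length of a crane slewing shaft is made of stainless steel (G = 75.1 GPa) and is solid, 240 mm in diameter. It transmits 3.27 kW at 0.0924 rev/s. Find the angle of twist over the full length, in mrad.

ω = 2π·0.0924 = 0.5806 rad/s, so T = P/ω = 3.27×10³ / 0.5806 = 5632 N·m.
J = πd⁴/32 = π(0.240)⁴/32 = 3.257×10^-4 m⁴.
θ = T·L/(G·J) = 5632 × 1.48 / (75.1×10⁹ × 3.257×10^-4) = 3.408×10^-4 rad.

0.341 mrad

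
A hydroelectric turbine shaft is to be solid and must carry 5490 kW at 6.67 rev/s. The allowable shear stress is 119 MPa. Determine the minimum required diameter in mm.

178 mm

ω = 2π·6.67 = 41.91 rad/s, so T = P/ω = 5490×10³ / 41.91 = 131000 N·m.
For a solid shaft τ_max = 16T/(πd³), so d = (16T/(π τ_allow))^(1/3) = (16·131000/(π·1.19×10^8))^(1/3) = 0.1776 m.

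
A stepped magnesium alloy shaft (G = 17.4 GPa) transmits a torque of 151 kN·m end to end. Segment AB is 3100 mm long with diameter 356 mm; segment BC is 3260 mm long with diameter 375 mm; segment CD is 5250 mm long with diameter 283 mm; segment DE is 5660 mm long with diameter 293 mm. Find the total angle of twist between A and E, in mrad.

J_AB = π(0.356)⁴/32 = 1.58×10^-3 m⁴; J_BC = π(0.375)⁴/32 = 1.94×10^-3 m⁴; J_CD = π(0.283)⁴/32 = 6.30×10^-4 m⁴; J_DE = π(0.293)⁴/32 = 7.24×10^-4 m⁴.
θ = (T/G)·Σ L_i/J_i = (151000/17.4×10⁹)·(3.10/1.58×10^-3 + 3.26/1.94×10^-3 + 5.25/6.30×10^-4 + 5.66/7.24×10^-4) = 0.1719 rad.

172 mrad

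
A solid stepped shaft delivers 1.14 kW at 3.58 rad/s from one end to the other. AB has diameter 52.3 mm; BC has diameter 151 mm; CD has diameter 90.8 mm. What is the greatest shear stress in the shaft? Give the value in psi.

ω = 3.58 rad/s, so T = P/ω = 1.14×10³ / 3.580 = 318.4 N·m.
Under the same torque, τ_max = 16T/(πd³) is largest where d is smallest — segment AB (d = 52.3 mm).
τ_max = 16·318.4/(π·(0.0523)³) = 1.134×10^7 Pa.

1640 psi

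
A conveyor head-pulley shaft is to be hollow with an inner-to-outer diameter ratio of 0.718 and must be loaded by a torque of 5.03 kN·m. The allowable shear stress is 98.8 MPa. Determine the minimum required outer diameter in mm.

For a hollow shaft with d_i/d_o = 0.718: τ_max = 16T/(π d_o³ (1−k⁴)), so d_o = [16T/(π τ_allow (1−k⁴))]^(1/3) = [16·5030/(π·9.88×10^7·0.7342)]^(1/3) = 0.07068 m.

70.7 mm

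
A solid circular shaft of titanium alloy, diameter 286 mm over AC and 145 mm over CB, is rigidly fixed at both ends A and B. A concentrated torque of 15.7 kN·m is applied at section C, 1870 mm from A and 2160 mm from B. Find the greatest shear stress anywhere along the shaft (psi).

Compatibility: T_A·a/J_AC = T_B·b/J_CB with T_A + T_B = T₀.
J_AC = 6.57×10^-4 m⁴, J_CB = 4.34×10^-5 m⁴, so T_A = T₀·(J_AC/a)/((J_AC/a)+(J_CB/b)) = 14850 N·m, T_B = 849.5 N·m.
τ in each portion: τ_AC = 3.23×10^6 Pa, τ_CB = 1.42×10^6 Pa; maximum is in AC.
τ_max = T_AC·r/J = 14850·0.143/6.57×10^-4 = 3.233×10^6 Pa.

469 psi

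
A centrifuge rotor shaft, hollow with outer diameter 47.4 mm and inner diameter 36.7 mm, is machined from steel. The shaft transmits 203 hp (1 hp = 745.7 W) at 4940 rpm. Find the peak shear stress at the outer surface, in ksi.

3.17 ksi

ω = 2π·4940/60 = 517.3 rad/s, so T = P/ω = 203×745.7 / 517.3 = 292.6 N·m.
J = π(d_o⁴ − d_i⁴)/32 = π(0.0474⁴ − 0.0367⁴)/32 = 3.175×10^-7 m⁴.
τ_max = T·r/J = 292.6 × 0.0237 / 3.175×10^-7 = 2.184×10^7 Pa.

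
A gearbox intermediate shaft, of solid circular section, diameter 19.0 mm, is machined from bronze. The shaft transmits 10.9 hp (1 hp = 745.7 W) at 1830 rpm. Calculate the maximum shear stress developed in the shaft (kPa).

31500 kPa

ω = 2π·1830/60 = 191.6 rad/s, so T = P/ω = 10.9×745.7 / 191.6 = 42.41 N·m.
J = πd⁴/32 = π(0.0190)⁴/32 = 1.279×10^-8 m⁴.
τ_max = T·r/J = 42.41 × 0.00950 / 1.279×10^-8 = 3.149×10^7 Pa.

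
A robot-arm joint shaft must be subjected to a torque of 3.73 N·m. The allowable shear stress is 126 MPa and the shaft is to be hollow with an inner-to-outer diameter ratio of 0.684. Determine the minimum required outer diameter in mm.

5.78 mm

For a hollow shaft with d_i/d_o = 0.684: τ_max = 16T/(π d_o³ (1−k⁴)), so d_o = [16T/(π τ_allow (1−k⁴))]^(1/3) = [16·3.730/(π·1.26×10^8·0.7811)]^(1/3) = 0.005779 m.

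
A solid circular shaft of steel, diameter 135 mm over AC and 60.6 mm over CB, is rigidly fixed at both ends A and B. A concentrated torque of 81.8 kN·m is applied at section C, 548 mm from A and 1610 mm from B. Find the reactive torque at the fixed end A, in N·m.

80700 N·m

Compatibility: T_A·a/J_AC = T_B·b/J_CB with T_A + T_B = T₀.
J_AC = 3.26×10^-5 m⁴, J_CB = 1.32×10^-6 m⁴, so T_A = T₀·(J_AC/a)/((J_AC/a)+(J_CB/b)) = 80680 N·m, T_B = 1115 N·m.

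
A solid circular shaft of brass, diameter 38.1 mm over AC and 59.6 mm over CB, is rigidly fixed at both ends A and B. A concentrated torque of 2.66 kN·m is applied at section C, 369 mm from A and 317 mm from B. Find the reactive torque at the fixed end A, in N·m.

Compatibility: T_A·a/J_AC = T_B·b/J_CB with T_A + T_B = T₀.
J_AC = 2.07×10^-7 m⁴, J_CB = 1.24×10^-6 m⁴, so T_A = T₀·(J_AC/a)/((J_AC/a)+(J_CB/b)) = 333.7 N·m, T_B = 2326 N·m.

334 N·m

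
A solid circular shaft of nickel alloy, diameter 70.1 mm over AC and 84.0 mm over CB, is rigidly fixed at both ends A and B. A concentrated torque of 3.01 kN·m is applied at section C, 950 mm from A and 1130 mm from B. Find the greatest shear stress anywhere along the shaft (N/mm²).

16.4 N/mm²

Compatibility: T_A·a/J_AC = T_B·b/J_CB with T_A + T_B = T₀.
J_AC = 2.37×10^-6 m⁴, J_CB = 4.89×10^-6 m⁴, so T_A = T₀·(J_AC/a)/((J_AC/a)+(J_CB/b)) = 1101 N·m, T_B = 1909 N·m.
τ in each portion: τ_AC = 1.63×10^7 Pa, τ_CB = 1.64×10^7 Pa; maximum is in CB.
τ_max = T_CB·r/J = 1909·0.0420/4.89×10^-6 = 1.640×10^7 Pa.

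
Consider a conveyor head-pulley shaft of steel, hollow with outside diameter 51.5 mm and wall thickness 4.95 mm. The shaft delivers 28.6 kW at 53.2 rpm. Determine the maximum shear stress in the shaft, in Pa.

3.33e8 Pa

ω = 2π·53.2/60 = 5.571 rad/s, so T = P/ω = 28.6×10³ / 5.571 = 5134 N·m.
J = π(d_o⁴ − d_i⁴)/32 = π(0.0515⁴ − 0.0416⁴)/32 = 3.966×10^-7 m⁴.
τ_max = T·r/J = 5134 × 0.0257 / 3.966×10^-7 = 3.333×10^8 Pa.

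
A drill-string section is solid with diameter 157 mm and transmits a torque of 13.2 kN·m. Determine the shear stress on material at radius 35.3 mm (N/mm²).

7.81 N/mm²

J = πd⁴/32 = π(0.157)⁴/32 = 5.965×10^-5 m⁴.
Shear stress varies linearly with radius: τ = T·r/J = 13200 × 0.0353 / 5.965×10^-5 = 7.812×10^6 Pa.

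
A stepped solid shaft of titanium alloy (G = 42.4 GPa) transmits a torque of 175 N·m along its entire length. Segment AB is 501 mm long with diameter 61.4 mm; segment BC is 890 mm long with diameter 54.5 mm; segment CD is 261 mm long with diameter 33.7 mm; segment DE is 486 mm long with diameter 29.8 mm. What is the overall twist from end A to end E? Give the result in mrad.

J_AB = π(0.0614)⁴/32 = 1.40×10^-6 m⁴; J_BC = π(0.0545)⁴/32 = 8.66×10^-7 m⁴; J_CD = π(0.0337)⁴/32 = 1.27×10^-7 m⁴; J_DE = π(0.0298)⁴/32 = 7.74×10^-8 m⁴.
θ = (T/G)·Σ L_i/J_i = (175.0/42.4×10⁹)·(0.501/1.40×10^-6 + 0.890/8.66×10^-7 + 0.261/1.27×10^-7 + 0.486/7.74×10^-8) = 0.04014 rad.

40.1 mrad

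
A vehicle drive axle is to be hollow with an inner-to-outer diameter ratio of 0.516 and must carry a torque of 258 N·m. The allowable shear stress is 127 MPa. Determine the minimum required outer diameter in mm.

22.3 mm

For a hollow shaft with d_i/d_o = 0.516: τ_max = 16T/(π d_o³ (1−k⁴)), so d_o = [16T/(π τ_allow (1−k⁴))]^(1/3) = [16·258.0/(π·1.27×10^8·0.9291)]^(1/3) = 0.02233 m.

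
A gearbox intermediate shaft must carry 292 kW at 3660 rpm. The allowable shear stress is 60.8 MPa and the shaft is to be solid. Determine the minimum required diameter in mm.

40.0 mm

ω = 2π·3660/60 = 383.3 rad/s, so T = P/ω = 292×10³ / 383.3 = 761.9 N·m.
For a solid shaft τ_max = 16T/(πd³), so d = (16T/(π τ_allow))^(1/3) = (16·761.9/(π·6.08×10^7))^(1/3) = 0.03996 m.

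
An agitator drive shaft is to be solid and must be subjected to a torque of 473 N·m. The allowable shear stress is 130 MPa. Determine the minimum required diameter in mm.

For a solid shaft τ_max = 16T/(πd³), so d = (16T/(π τ_allow))^(1/3) = (16·473.0/(π·1.30×10^8))^(1/3) = 0.02646 m.

26.5 mm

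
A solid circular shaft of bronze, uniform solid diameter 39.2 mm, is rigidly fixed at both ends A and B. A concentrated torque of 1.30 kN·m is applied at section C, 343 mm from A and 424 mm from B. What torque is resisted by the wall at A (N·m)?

719 N·m

With uniform GJ and both ends fixed, compatibility θ_AC = θ_CB gives T_A·a = T_B·b, together with T_A + T_B = T₀.
T_A = T₀·b/(a+b) = 1300·424/767.0 = 718.6 N·m; T_B = 581.4 N·m.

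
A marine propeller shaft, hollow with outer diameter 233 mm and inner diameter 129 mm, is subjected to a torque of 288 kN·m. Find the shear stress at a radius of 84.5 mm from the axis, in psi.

J = π(d_o⁴ − d_i⁴)/32 = π(0.233⁴ − 0.129⁴)/32 = 2.622×10^-4 m⁴.
Shear stress varies linearly with radius: τ = T·r/J = 288000 × 0.0845 / 2.622×10^-4 = 9.283×10^7 Pa.

13500 psi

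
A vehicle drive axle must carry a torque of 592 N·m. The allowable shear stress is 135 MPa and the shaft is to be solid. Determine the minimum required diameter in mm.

For a solid shaft τ_max = 16T/(πd³), so d = (16T/(π τ_allow))^(1/3) = (16·592.0/(π·1.35×10^8))^(1/3) = 0.02816 m.

28.2 mm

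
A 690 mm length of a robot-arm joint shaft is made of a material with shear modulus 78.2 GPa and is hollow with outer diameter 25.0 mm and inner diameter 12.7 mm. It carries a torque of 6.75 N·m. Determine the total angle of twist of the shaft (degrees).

0.0953°

J = π(d_o⁴ − d_i⁴)/32 = π(0.0250⁴ − 0.0127⁴)/32 = 3.580×10^-8 m⁴.
θ = T·L/(G·J) = 6.750 × 0.690 / (78.2×10⁹ × 3.580×10^-8) = 1.664×10^-3 rad.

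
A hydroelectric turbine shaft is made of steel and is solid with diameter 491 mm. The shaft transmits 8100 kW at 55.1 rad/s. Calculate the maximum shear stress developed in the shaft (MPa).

6.32 MPa

ω = 55.1 rad/s, so T = P/ω = 8100×10³ / 55.10 = 147000 N·m.
J = πd⁴/32 = π(0.491)⁴/32 = 5.706×10^-3 m⁴.
τ_max = T·r/J = 147000 × 0.245 / 5.706×10^-3 = 6.325×10^6 Pa.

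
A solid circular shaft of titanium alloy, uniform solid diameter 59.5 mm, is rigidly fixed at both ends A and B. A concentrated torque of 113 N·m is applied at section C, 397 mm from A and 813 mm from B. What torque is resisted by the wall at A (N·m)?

75.9 N·m

With uniform GJ and both ends fixed, compatibility θ_AC = θ_CB gives T_A·a = T_B·b, together with T_A + T_B = T₀.
T_A = T₀·b/(a+b) = 113.0·813/1210 = 75.92 N·m; T_B = 37.08 N·m.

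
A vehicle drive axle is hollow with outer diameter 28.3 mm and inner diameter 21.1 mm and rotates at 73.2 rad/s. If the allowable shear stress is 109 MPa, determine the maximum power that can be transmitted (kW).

J = π(d_o⁴ − d_i⁴)/32 = π(0.0283⁴ − 0.0211⁴)/32 = 4.351×10^-8 m⁴.
T_max = τ_allow·J/r = 1.09×10^8 × 4.351×10^-8 / 0.0142 = 335.2 N·m.
ω = 73.2 rad/s, so P_max = T_max·ω = 2.454×10^4 W.

24.5 kW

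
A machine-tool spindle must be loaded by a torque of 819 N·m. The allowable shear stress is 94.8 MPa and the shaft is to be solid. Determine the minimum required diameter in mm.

35.3 mm

For a solid shaft τ_max = 16T/(πd³), so d = (16T/(π τ_allow))^(1/3) = (16·819.0/(π·9.48×10^7))^(1/3) = 0.03530 m.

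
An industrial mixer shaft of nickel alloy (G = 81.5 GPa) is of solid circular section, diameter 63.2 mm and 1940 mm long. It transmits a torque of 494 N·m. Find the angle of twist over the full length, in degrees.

J = πd⁴/32 = π(0.0632)⁴/32 = 1.566×10^-6 m⁴.
θ = T·L/(G·J) = 494.0 × 1.94 / (81.5×10⁹ × 1.566×10^-6) = 7.508×10^-3 rad.

0.430°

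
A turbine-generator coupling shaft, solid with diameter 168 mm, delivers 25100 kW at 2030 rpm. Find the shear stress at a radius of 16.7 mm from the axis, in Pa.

2.52e7 Pa

ω = 2π·2030/60 = 212.6 rad/s, so T = P/ω = 25100×10³ / 212.6 = 118100 N·m.
J = πd⁴/32 = π(0.168)⁴/32 = 7.821×10^-5 m⁴.
Shear stress varies linearly with radius: τ = T·r/J = 118100 × 0.0167 / 7.821×10^-5 = 2.521×10^7 Pa.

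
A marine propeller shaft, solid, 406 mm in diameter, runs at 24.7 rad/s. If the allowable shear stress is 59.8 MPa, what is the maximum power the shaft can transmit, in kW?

19400 kW

J = πd⁴/32 = π(0.406)⁴/32 = 2.667×10^-3 m⁴.
T_max = τ_allow·J/r = 5.98×10^7 × 2.667×10^-3 / 0.203 = 785800 N·m.
ω = 24.7 rad/s, so P_max = T_max·ω = 1.941×10^7 W.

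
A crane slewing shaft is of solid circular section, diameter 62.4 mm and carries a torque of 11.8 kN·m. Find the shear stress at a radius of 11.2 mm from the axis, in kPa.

88800 kPa

J = πd⁴/32 = π(0.0624)⁴/32 = 1.488×10^-6 m⁴.
Shear stress varies linearly with radius: τ = T·r/J = 11800 × 0.0112 / 1.488×10^-6 = 8.879×10^7 Pa.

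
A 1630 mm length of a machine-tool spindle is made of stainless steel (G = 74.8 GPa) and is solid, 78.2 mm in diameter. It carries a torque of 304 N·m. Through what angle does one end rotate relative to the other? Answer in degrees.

J = πd⁴/32 = π(0.0782)⁴/32 = 3.671×10^-6 m⁴.
θ = T·L/(G·J) = 304.0 × 1.63 / (74.8×10⁹ × 3.671×10^-6) = 1.804×10^-3 rad.

0.103°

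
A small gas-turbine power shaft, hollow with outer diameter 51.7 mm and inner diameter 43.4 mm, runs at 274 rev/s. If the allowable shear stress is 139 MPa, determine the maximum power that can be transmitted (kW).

J = π(d_o⁴ − d_i⁴)/32 = π(0.0517⁴ − 0.0434⁴)/32 = 3.531×10^-7 m⁴.
T_max = τ_allow·J/r = 1.39×10^8 × 3.531×10^-7 / 0.0259 = 1899 N·m.
ω = 2π·274 = 1722 rad/s, so P_max = T_max·ω = 3.269×10^6 W.

3270 kW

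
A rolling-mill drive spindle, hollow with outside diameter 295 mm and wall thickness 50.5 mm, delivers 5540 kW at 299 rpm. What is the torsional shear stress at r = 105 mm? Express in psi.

ω = 2π·299/60 = 31.31 rad/s, so T = P/ω = 5540×10³ / 31.31 = 176900 N·m.
J = π(d_o⁴ − d_i⁴)/32 = π(0.295⁴ − 0.194⁴)/32 = 6.045×10^-4 m⁴.
Shear stress varies linearly with radius: τ = T·r/J = 176900 × 0.105 / 6.045×10^-4 = 3.074×10^7 Pa.

4460 psi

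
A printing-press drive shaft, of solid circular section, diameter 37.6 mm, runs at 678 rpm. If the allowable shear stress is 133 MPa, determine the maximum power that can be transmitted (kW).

98.6 kW

J = πd⁴/32 = π(0.0376)⁴/32 = 1.962×10^-7 m⁴.
T_max = τ_allow·J/r = 1.33×10^8 × 1.962×10^-7 / 0.0188 = 1388 N·m.
ω = 2π·678/60 = 71.00 rad/s, so P_max = T_max·ω = 9.856×10^4 W.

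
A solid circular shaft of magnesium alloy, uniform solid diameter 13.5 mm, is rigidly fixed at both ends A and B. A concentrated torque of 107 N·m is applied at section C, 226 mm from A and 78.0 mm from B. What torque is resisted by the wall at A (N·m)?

27.5 N·m

With uniform GJ and both ends fixed, compatibility θ_AC = θ_CB gives T_A·a = T_B·b, together with T_A + T_B = T₀.
T_A = T₀·b/(a+b) = 107.0·78.0/304.0 = 27.45 N·m; T_B = 79.55 N·m.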